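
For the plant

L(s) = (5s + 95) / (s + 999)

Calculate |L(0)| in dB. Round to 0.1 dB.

-20.4 dB

L(0) = 95 / 999 ≈ 0.095095
20 log₁₀(0.095095) ≈ -20.44 dB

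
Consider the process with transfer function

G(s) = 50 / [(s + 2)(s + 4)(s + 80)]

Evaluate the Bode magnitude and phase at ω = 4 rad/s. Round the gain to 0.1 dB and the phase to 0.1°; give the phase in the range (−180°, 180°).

At s = jω = j4:
pole (s+2): 2 + j4 → |·| = √(2²+4²) = √20 ≈ 4.4721, ∠ = arctan(4/2) ≈ 63.43°
pole (s+4): 4 + j4 → |·| = √(4²+4²) = √32 ≈ 5.6569, ∠ = arctan(4/4) ≈ 45.00°
pole (s+80): 80 + j4 → |·| = √(80²+4²) = √6416 ≈ 80.1, ∠ = arctan(4/80) ≈ 2.86°
|G| = 50 / 2026.4 ≈ 0.024674
Gain = 20 log₁₀(0.024674) ≈ -32.16 dB
∠G = 0.00° − 111.29° = -111.29°

-32.2 dB, -111.3°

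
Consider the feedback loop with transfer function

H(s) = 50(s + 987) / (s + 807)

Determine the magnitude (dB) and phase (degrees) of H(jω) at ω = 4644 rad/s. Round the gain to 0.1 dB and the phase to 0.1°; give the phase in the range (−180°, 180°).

34.0 dB, -2.1°

At s = jω = j4644:
zero (s+987): 987 + j4644 → |·| = √(987²+4644²) = √22540905 ≈ 4747.7, ∠ = arctan(4644/987) ≈ 78.00°
pole (s+807): 807 + j4644 → |·| = √(807²+4644²) = √22217985 ≈ 4713.6, ∠ = arctan(4644/807) ≈ 80.14°
|H| = 50 · 4747.7 / 4713.6 ≈ 50.362
Gain = 20 log₁₀(50.362) ≈ 34.04 dB
∠H = 78.00° − 80.14° = -2.14°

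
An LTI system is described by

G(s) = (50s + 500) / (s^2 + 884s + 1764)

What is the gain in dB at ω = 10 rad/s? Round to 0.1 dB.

Substitute s = j10:
Numerator: 50(j10) + 500 = 500 + j500
Denominator: (j10)^2 + 884(j10) + 1764 = 1664 + j8840
|N| = √(500² + 500²) ≈ 707.11, ∠N ≈ 45.00°
|D| = √(1664² + 8840²) ≈ 8995.2, ∠D ≈ 79.34°
|G| = 707.11 / 8995.2 ≈ 0.07861
Gain = 20 log₁₀(0.07861) ≈ -22.09 dB

-22.1 dB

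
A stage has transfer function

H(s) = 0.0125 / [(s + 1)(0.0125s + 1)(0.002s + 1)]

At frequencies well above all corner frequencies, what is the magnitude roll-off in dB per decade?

Each pole contributes −20 dB/decade at high frequency; each zero contributes +20 dB/decade.
Net: 0 zero(s) − 3 pole(s) → -60 dB/decade.

-60 dB/decade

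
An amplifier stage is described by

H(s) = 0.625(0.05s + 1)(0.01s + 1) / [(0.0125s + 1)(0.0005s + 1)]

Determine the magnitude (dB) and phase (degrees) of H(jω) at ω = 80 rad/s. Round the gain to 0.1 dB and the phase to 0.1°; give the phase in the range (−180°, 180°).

7.4 dB, 67.3°

At ω = 80 rad/s:
zero (1 + j80·0.05) = 1 + j4 → |·| ≈ 4.1231, ∠ ≈ 75.96°
zero (1 + j80·0.01) = 1 + j0.8 → |·| ≈ 1.2806, ∠ ≈ 38.66°
pole (1 + j80·0.0125) = 1 + j1 → |·| ≈ 1.4142, ∠ ≈ 45.00°
pole (1 + j80·0.0005) = 1 + j0.04 → |·| ≈ 1.0008, ∠ ≈ 2.29°
|H| = 0.625 · 4.1231 · 1.2806 / (1.4142 · 1.0008) ≈ 2.3316
Gain = 20 log₁₀(2.3316) ≈ 7.35 dB
∠H = (75.96° + 38.66°) − (45.00° + 2.29°) = 67.33°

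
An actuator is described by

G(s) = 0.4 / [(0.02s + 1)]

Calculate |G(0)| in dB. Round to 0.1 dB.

-8.0 dB

G(0) = 0.4 · 1 / 1 = 0.4
20 log₁₀(0.4) ≈ -7.96 dB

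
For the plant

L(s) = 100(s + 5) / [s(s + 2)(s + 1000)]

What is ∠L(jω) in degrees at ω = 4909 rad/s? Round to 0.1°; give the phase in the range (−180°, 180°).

-168.5°

At s = jω = j4909:
zero (s+5): 5 + j4909 → |·| = √(5²+4909²) = √24098306 ≈ 4909, ∠ = arctan(4909/5) ≈ 89.94°
pole (s+2): 2 + j4909 → |·| = √(2²+4909²) = √24098285 ≈ 4909, ∠ = arctan(4909/2) ≈ 89.98°
pole (s+1000): 1000 + j4909 → |·| = √(1000²+4909²) = √25098281 ≈ 5009.8, ∠ = arctan(4909/1000) ≈ 78.49°
pole at origin: |s| = 4909, ∠ = 90.00° (in denominator)
∠L = 89.94° − 258.47° = -168.53°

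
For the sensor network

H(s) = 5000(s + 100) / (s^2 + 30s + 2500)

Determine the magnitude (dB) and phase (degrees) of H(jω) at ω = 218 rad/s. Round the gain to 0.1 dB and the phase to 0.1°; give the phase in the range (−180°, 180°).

At s = jω = j218:
zero (s+100): 100 + j218 → |·| = √(100²+218²) = √57524 ≈ 239.84, ∠ = arctan(218/100) ≈ 65.36°
quadratic: (j218)² + 30·j218 + 2500 = -45024 + j6540 → |·| ≈ 45497, ∠ ≈ 171.74°
|H| = 5000 · 239.84 / 45497 ≈ 26.358
Gain = 20 log₁₀(26.358) ≈ 28.42 dB
∠H = 65.36° − 171.74° = -106.38°

28.4 dB, -106.4°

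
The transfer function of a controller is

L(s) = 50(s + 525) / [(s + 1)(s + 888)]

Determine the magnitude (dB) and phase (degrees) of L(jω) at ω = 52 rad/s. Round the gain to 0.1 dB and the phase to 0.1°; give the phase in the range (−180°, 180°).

At s = jω = j52:
zero (s+525): 525 + j52 → |·| = √(525²+52²) = √278329 ≈ 527.57, ∠ = arctan(52/525) ≈ 5.66°
pole (s+1): 1 + j52 → |·| = √(1²+52²) = √2705 ≈ 52.01, ∠ = arctan(52/1) ≈ 88.90°
pole (s+888): 888 + j52 → |·| = √(888²+52²) = √791248 ≈ 889.52, ∠ = arctan(52/888) ≈ 3.35°
|L| = 50 · 527.57 / 46264 ≈ 0.57017
Gain = 20 log₁₀(0.57017) ≈ -4.88 dB
∠L = 5.66° − 92.25° = -86.59°

-4.9 dB, -86.6°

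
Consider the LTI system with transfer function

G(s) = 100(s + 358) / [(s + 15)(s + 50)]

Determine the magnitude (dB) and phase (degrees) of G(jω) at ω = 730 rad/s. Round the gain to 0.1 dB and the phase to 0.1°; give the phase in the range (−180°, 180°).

At s = jω = j730:
zero (s+358): 358 + j730 → |·| = √(358²+730²) = √661064 ≈ 813.06, ∠ = arctan(730/358) ≈ 63.88°
pole (s+15): 15 + j730 → |·| = √(15²+730²) = √533125 ≈ 730.15, ∠ = arctan(730/15) ≈ 88.82°
pole (s+50): 50 + j730 → |·| = √(50²+730²) = √535400 ≈ 731.71, ∠ = arctan(730/50) ≈ 86.08°
|G| = 100 · 813.06 / 5.3426e+05 ≈ 0.15218
Gain = 20 log₁₀(0.15218) ≈ -16.35 dB
∠G = 63.88° − 174.90° = -111.02°

-16.4 dB, -111.0°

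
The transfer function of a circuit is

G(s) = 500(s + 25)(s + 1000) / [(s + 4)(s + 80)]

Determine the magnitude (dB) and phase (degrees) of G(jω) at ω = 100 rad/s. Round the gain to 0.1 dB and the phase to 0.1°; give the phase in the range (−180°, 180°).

At s = jω = j100:
zero (s+25): 25 + j100 → |·| = √(25²+100²) = √10625 ≈ 103.08, ∠ = arctan(100/25) ≈ 75.96°
zero (s+1000): 1000 + j100 → |·| = √(1000²+100²) = √1010000 ≈ 1005, ∠ = arctan(100/1000) ≈ 5.71°
pole (s+4): 4 + j100 → |·| = √(4²+100²) = √10016 ≈ 100.08, ∠ = arctan(100/4) ≈ 87.71°
pole (s+80): 80 + j100 → |·| = √(80²+100²) = √16400 ≈ 128.06, ∠ = arctan(100/80) ≈ 51.34°
|G| = 500 · 1.036e+05 / 12816 ≈ 4041.8
Gain = 20 log₁₀(4041.8) ≈ 72.13 dB
∠G = 81.67° − 139.05° = -57.38°

72.1 dB, -57.4°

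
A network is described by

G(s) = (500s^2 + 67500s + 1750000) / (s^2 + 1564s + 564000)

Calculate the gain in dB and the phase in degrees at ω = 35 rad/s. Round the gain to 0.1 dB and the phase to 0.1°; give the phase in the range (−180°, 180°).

13.3 dB, 58.7°

Substitute s = j35:
Numerator: 500(j35)^2 + 67500(j35) + 1750000 = 1137500 + j2362500
Denominator: (j35)^2 + 1564(j35) + 564000 = 562775 + j54740
|N| = √(1137500² + 2362500²) ≈ 2.6221e+06, ∠N ≈ 64.29°
|D| = √(562775² + 54740²) ≈ 5.6543e+05, ∠D ≈ 5.56°
|G| = 2.6221e+06 / 5.6543e+05 ≈ 4.6374
Gain = 20 log₁₀(4.6374) ≈ 13.33 dB
∠G = 64.29° − 5.56° = 58.73°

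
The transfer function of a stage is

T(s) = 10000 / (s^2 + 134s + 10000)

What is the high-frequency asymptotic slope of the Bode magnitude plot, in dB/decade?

Each pole contributes −20 dB/decade at high frequency; each zero contributes +20 dB/decade.
Net: 0 zero(s) − 2 pole(s) → -40 dB/decade.

-40 dB/decade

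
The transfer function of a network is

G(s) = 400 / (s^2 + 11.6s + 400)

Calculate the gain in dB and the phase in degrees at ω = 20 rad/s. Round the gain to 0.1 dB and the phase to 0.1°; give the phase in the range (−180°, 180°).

At s = jω = j20:
quadratic: (j20)² + 11.6·j20 + 400 = 0 + j232 → |·| ≈ 232, ∠ ≈ 90.00°
|G| = 400 / 232 ≈ 1.7241
Gain = 20 log₁₀(1.7241) ≈ 4.73 dB
∠G = 0.00° − 90.00° = -90.00°

4.7 dB, -90.0°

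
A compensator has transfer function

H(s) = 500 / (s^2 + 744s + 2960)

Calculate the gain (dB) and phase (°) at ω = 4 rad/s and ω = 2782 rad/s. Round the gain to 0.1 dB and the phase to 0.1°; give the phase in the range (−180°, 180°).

ω = 4: -18.5 dB, -45.3°; ω = 2782: -84.1 dB, -165.0°

Substitute s = j4:
Numerator: 500 = 500 + j0
Denominator: (j4)^2 + 744(j4) + 2960 = 2944 + j2976
|N| = √(500² + 0²) ≈ 500, ∠N ≈ 0.00°
|D| = √(2944² + 2976²) ≈ 4186.1, ∠D ≈ 45.31°
|H| = 500 / 4186.1 ≈ 0.11944
Gain = 20 log₁₀(0.11944) ≈ -18.46 dB
∠H = 0.00° − 45.31° = -45.31°

Substitute s = j2782:
Numerator: 500 = 500 + j0
Denominator: (j2782)^2 + 744(j2782) + 2960 = -7736564 + j2069808
|N| = √(500² + 0²) ≈ 500, ∠N ≈ 0.00°
|D| = √(7736564² + 2069808²) ≈ 8.0087e+06, ∠D ≈ 165.02°
|H| = 500 / 8.0087e+06 ≈ 6.2432e-05
Gain = 20 log₁₀(6.2432e-05) ≈ -84.09 dB
∠H = 0.00° − 165.02° = -165.02°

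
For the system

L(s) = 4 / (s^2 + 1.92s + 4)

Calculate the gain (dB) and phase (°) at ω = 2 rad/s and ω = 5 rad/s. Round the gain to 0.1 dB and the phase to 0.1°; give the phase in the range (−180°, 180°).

ω = 2: 0.4 dB, -90.0°; ω = 5: -15.2 dB, -155.4°

At s = jω = j2:
quadratic: (j2)² + 1.92·j2 + 4 = 0 + j3.84 → |·| ≈ 3.84, ∠ ≈ 90.00°
|L| = 4 / 3.84 ≈ 1.0417
Gain = 20 log₁₀(1.0417) ≈ 0.35 dB
∠L = 0.00° − 90.00° = -90.00°

At s = jω = j5:
quadratic: (j5)² + 1.92·j5 + 4 = -21 + j9.6 → |·| ≈ 23.09, ∠ ≈ 155.43°
|L| = 4 / 23.09 ≈ 0.17324
Gain = 20 log₁₀(0.17324) ≈ -15.23 dB
∠L = 0.00° − 155.43° = -155.43°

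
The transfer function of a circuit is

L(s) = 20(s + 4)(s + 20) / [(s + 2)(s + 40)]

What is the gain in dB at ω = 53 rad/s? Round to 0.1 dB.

At s = jω = j53:
zero (s+4): 4 + j53 → |·| = √(4²+53²) = √2825 ≈ 53.151, ∠ = arctan(53/4) ≈ 85.68°
zero (s+20): 20 + j53 → |·| = √(20²+53²) = √3209 ≈ 56.648, ∠ = arctan(53/20) ≈ 69.33°
pole (s+2): 2 + j53 → |·| = √(2²+53²) = √2813 ≈ 53.038, ∠ = arctan(53/2) ≈ 87.84°
pole (s+40): 40 + j53 → |·| = √(40²+53²) = √4409 ≈ 66.4, ∠ = arctan(53/40) ≈ 52.96°
|L| = 20 · 3010.9 / 3521.7 ≈ 17.099
Gain = 20 log₁₀(17.099) ≈ 24.66 dB

24.7 dB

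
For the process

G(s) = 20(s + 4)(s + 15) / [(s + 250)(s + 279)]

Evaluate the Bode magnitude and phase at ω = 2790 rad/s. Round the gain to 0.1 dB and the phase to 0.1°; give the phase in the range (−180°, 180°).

At s = jω = j2790:
zero (s+4): 4 + j2790 → |·| = √(4²+2790²) = √7784116 ≈ 2790, ∠ = arctan(2790/4) ≈ 89.92°
zero (s+15): 15 + j2790 → |·| = √(15²+2790²) = √7784325 ≈ 2790, ∠ = arctan(2790/15) ≈ 89.69°
pole (s+250): 250 + j2790 → |·| = √(250²+2790²) = √7846600 ≈ 2801.2, ∠ = arctan(2790/250) ≈ 84.88°
pole (s+279): 279 + j2790 → |·| = √(279²+2790²) = √7861941 ≈ 2803.9, ∠ = arctan(2790/279) ≈ 84.29°
|G| = 20 · 7.7841e+06 / 7.8543e+06 ≈ 19.821
Gain = 20 log₁₀(19.821) ≈ 25.94 dB
∠G = 179.61° − 169.17° = 10.44°

25.9 dB, 10.4°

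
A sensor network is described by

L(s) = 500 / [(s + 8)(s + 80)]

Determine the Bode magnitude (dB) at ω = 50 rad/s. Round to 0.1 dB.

-19.6 dB

At s = jω = j50:
pole (s+8): 8 + j50 → |·| = √(8²+50²) = √2564 ≈ 50.636, ∠ = arctan(50/8) ≈ 80.91°
pole (s+80): 80 + j50 → |·| = √(80²+50²) = √8900 ≈ 94.34, ∠ = arctan(50/80) ≈ 32.01°
|L| = 500 / 4777 ≈ 0.10467
Gain = 20 log₁₀(0.10467) ≈ -19.60 dB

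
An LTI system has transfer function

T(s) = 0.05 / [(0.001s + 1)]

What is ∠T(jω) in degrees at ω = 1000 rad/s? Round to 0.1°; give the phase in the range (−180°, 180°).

-45.0°

At ω = 1000 rad/s:
pole (1 + j1000·0.001) = 1 + j1 → |·| ≈ 1.4142, ∠ ≈ 45.00°
∠T = (0°) − (45.00°) = -45.00°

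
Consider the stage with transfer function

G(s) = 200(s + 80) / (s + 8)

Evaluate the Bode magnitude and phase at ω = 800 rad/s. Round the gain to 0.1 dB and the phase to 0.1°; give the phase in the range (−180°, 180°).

At s = jω = j800:
zero (s+80): 80 + j800 → |·| = √(80²+800²) = √646400 ≈ 803.99, ∠ = arctan(800/80) ≈ 84.29°
pole (s+8): 8 + j800 → |·| = √(8²+800²) = √640064 ≈ 800.04, ∠ = arctan(800/8) ≈ 89.43°
|G| = 200 · 803.99 / 800.04 ≈ 200.99
Gain = 20 log₁₀(200.99) ≈ 46.06 dB
∠G = 84.29° − 89.43° = -5.14°

46.1 dB, -5.1°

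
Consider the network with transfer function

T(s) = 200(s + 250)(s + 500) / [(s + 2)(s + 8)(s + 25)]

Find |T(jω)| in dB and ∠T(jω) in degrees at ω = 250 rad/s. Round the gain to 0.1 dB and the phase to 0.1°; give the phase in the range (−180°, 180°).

At s = jω = j250:
zero (s+250): 250 + j250 → |·| = √(250²+250²) = √125000 ≈ 353.55, ∠ = arctan(250/250) ≈ 45.00°
zero (s+500): 500 + j250 → |·| = √(500²+250²) = √312500 ≈ 559.02, ∠ = arctan(250/500) ≈ 26.57°
pole (s+2): 2 + j250 → |·| = √(2²+250²) = √62504 ≈ 250.01, ∠ = arctan(250/2) ≈ 89.54°
pole (s+8): 8 + j250 → |·| = √(8²+250²) = √62564 ≈ 250.13, ∠ = arctan(250/8) ≈ 88.17°
pole (s+25): 25 + j250 → |·| = √(25²+250²) = √63125 ≈ 251.25, ∠ = arctan(250/25) ≈ 84.29°
|T| = 200 · 1.9764e+05 / 1.5712e+07 ≈ 2.5158
Gain = 20 log₁₀(2.5158) ≈ 8.01 dB
∠T = 71.57° − 262.00° = -190.43° ≡ 169.57° (principal value)

8.0 dB, 169.6°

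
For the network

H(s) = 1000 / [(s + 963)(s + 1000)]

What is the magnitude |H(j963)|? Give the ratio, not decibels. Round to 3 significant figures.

0.000529

At s = jω = j963:
pole (s+963): 963 + j963 → |·| = √(963²+963²) = √1854738 ≈ 1361.9, ∠ = arctan(963/963) ≈ 45.00°
pole (s+1000): 1000 + j963 → |·| = √(1000²+963²) = √1927369 ≈ 1388.3, ∠ = arctan(963/1000) ≈ 43.92°
|H| = 1000 / 1.8907e+06 ≈ 0.0005289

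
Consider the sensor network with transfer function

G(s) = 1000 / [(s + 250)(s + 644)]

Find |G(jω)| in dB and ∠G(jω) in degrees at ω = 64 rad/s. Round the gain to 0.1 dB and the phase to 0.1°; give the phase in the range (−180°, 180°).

-44.5 dB, -20.0°

At s = jω = j64:
pole (s+250): 250 + j64 → |·| = √(250²+64²) = √66596 ≈ 258.06, ∠ = arctan(64/250) ≈ 14.36°
pole (s+644): 644 + j64 → |·| = √(644²+64²) = √418832 ≈ 647.17, ∠ = arctan(64/644) ≈ 5.68°
|G| = 1000 / 1.6701e+05 ≈ 0.0059877
Gain = 20 log₁₀(0.0059877) ≈ -44.45 dB
∠G = 0.00° − 20.04° = -20.04°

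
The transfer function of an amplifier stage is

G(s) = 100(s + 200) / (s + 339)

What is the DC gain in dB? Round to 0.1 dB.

35.4 dB

G(0) = 100·200 / (339) ≈ 58.997
20 log₁₀(58.997) ≈ 35.42 dB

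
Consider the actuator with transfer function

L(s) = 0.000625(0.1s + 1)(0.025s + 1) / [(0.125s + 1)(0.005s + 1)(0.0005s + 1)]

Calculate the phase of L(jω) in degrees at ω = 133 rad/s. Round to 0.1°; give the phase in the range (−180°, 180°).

At ω = 133 rad/s:
zero (1 + j133·0.1) = 1 + j13.3 → |·| ≈ 13.338, ∠ ≈ 85.70°
zero (1 + j133·0.025) = 1 + j3.325 → |·| ≈ 3.4721, ∠ ≈ 73.26°
pole (1 + j133·0.125) = 1 + j16.625 → |·| ≈ 16.655, ∠ ≈ 86.56°
pole (1 + j133·0.005) = 1 + j0.665 → |·| ≈ 1.2009, ∠ ≈ 33.62°
pole (1 + j133·0.0005) = 1 + j0.0665 → |·| ≈ 1.0022, ∠ ≈ 3.80°
∠L = (85.70° + 73.26°) − (86.56° + 33.62° + 3.80°) = 34.98°

35.0°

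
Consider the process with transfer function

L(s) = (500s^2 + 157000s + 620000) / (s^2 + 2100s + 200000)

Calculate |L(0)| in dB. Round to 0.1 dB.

9.8 dB

L(0) = 620000 / 200000 = 3.1
20 log₁₀(3.1) ≈ 9.83 dB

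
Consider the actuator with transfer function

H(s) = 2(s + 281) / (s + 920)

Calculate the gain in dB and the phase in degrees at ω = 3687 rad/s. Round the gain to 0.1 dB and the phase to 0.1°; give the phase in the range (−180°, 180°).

5.8 dB, 9.7°

At s = jω = j3687:
zero (s+281): 281 + j3687 → |·| = √(281²+3687²) = √13672930 ≈ 3697.7, ∠ = arctan(3687/281) ≈ 85.64°
pole (s+920): 920 + j3687 → |·| = √(920²+3687²) = √14440369 ≈ 3800, ∠ = arctan(3687/920) ≈ 75.99°
|H| = 2 · 3697.7 / 3800 ≈ 1.9462
Gain = 20 log₁₀(1.9462) ≈ 5.78 dB
∠H = 85.64° − 75.99° = 9.65°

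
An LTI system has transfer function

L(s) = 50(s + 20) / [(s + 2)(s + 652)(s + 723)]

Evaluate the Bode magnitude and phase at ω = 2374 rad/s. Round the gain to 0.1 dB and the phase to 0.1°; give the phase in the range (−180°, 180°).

At s = jω = j2374:
zero (s+20): 20 + j2374 → |·| = √(20²+2374²) = √5636276 ≈ 2374.1, ∠ = arctan(2374/20) ≈ 89.52°
pole (s+2): 2 + j2374 → |·| = √(2²+2374²) = √5635880 ≈ 2374, ∠ = arctan(2374/2) ≈ 89.95°
pole (s+652): 652 + j2374 → |·| = √(652²+2374²) = √6060980 ≈ 2461.9, ∠ = arctan(2374/652) ≈ 74.64°
pole (s+723): 723 + j2374 → |·| = √(723²+2374²) = √6158605 ≈ 2481.7, ∠ = arctan(2374/723) ≈ 73.06°
|L| = 50 · 2374.1 / 1.4504e+10 ≈ 8.1843e-06
Gain = 20 log₁₀(8.1843e-06) ≈ -101.74 dB
∠L = 89.52° − 237.65° = -148.13°

-101.7 dB, -148.1°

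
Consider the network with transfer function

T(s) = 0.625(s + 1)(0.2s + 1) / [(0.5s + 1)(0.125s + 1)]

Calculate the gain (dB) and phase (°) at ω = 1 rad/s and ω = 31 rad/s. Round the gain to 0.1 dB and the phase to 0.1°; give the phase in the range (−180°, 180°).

At ω = 1 rad/s:
zero (1 + j1·1) = 1 + j1 → |·| ≈ 1.4142, ∠ ≈ 45.00°
zero (1 + j1·0.2) = 1 + j0.2 → |·| ≈ 1.0198, ∠ ≈ 11.31°
pole (1 + j1·0.5) = 1 + j0.5 → |·| ≈ 1.118, ∠ ≈ 26.57°
pole (1 + j1·0.125) = 1 + j0.125 → |·| ≈ 1.0078, ∠ ≈ 7.13°
|T| = 0.625 · 1.4142 · 1.0198 / (1.118 · 1.0078) ≈ 0.8
Gain = 20 log₁₀(0.8) ≈ -1.94 dB
∠T = (45.00° + 11.31°) − (26.57° + 7.13°) = 22.61°

At ω = 31 rad/s:
zero (1 + j31·1) = 1 + j31 → |·| ≈ 31.016, ∠ ≈ 88.15°
zero (1 + j31·0.2) = 1 + j6.2 → |·| ≈ 6.2801, ∠ ≈ 80.84°
pole (1 + j31·0.5) = 1 + j15.5 → |·| ≈ 15.532, ∠ ≈ 86.31°
pole (1 + j31·0.125) = 1 + j3.875 → |·| ≈ 4.002, ∠ ≈ 75.53°
|T| = 0.625 · 31.016 · 6.2801 / (15.532 · 4.002) ≈ 1.9585
Gain = 20 log₁₀(1.9585) ≈ 5.84 dB
∠T = (88.15° + 80.84°) − (86.31° + 75.53°) = 7.15°

ω = 1: -1.9 dB, 22.6°; ω = 31: 5.8 dB, 7.2°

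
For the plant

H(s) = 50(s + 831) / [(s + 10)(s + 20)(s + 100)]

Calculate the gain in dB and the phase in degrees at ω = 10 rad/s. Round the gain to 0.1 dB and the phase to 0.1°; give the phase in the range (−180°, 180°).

At s = jω = j10:
zero (s+831): 831 + j10 → |·| = √(831²+10²) = √690661 ≈ 831.06, ∠ = arctan(10/831) ≈ 0.69°
pole (s+10): 10 + j10 → |·| = √(10²+10²) = √200 ≈ 14.142, ∠ = arctan(10/10) ≈ 45.00°
pole (s+20): 20 + j10 → |·| = √(20²+10²) = √500 ≈ 22.361, ∠ = arctan(10/20) ≈ 26.57°
pole (s+100): 100 + j10 → |·| = √(100²+10²) = √10100 ≈ 100.5, ∠ = arctan(10/100) ≈ 5.71°
|H| = 50 · 831.06 / 31781 ≈ 1.3075
Gain = 20 log₁₀(1.3075) ≈ 2.33 dB
∠H = 0.69° − 77.28° = -76.59°

2.3 dB, -76.6°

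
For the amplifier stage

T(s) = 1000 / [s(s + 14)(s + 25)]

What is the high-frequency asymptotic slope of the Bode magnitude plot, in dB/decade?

-60 dB/decade

Each pole contributes −20 dB/decade at high frequency; each zero contributes +20 dB/decade.
Net: 0 zero(s) − 3 pole(s) → -60 dB/decade.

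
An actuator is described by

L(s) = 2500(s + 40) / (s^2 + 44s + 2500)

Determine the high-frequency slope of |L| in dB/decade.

Each pole contributes −20 dB/decade at high frequency; each zero contributes +20 dB/decade.
Net: 1 zero(s) − 2 pole(s) → -20 dB/decade.

-20 dB/decade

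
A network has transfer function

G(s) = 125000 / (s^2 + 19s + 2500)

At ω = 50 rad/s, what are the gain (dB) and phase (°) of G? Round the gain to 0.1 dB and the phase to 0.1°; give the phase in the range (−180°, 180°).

42.4 dB, -90.0°

At s = jω = j50:
quadratic: (j50)² + 19·j50 + 2500 = 0 + j950 → |·| ≈ 950, ∠ ≈ 90.00°
|G| = 125000 / 950 ≈ 131.58
Gain = 20 log₁₀(131.58) ≈ 42.38 dB
∠G = 0.00° − 90.00° = -90.00°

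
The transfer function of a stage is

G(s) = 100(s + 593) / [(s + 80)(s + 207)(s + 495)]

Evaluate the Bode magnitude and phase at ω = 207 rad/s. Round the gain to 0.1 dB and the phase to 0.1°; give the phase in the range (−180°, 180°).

At s = jω = j207:
zero (s+593): 593 + j207 → |·| = √(593²+207²) = √394498 ≈ 628.09, ∠ = arctan(207/593) ≈ 19.24°
pole (s+80): 80 + j207 → |·| = √(80²+207²) = √49249 ≈ 221.92, ∠ = arctan(207/80) ≈ 68.87°
pole (s+207): 207 + j207 → |·| = √(207²+207²) = √85698 ≈ 292.74, ∠ = arctan(207/207) ≈ 45.00°
pole (s+495): 495 + j207 → |·| = √(495²+207²) = √287874 ≈ 536.54, ∠ = arctan(207/495) ≈ 22.69°
|G| = 100 · 628.09 / 3.4856e+07 ≈ 0.001802
Gain = 20 log₁₀(0.001802) ≈ -54.88 dB
∠G = 19.24° − 136.56° = -117.32°

-54.9 dB, -117.3°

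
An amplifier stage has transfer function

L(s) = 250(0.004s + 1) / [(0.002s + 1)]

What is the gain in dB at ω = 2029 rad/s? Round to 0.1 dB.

At ω = 2029 rad/s:
zero (1 + j2029·0.004) = 1 + j8.116 → |·| ≈ 8.1774, ∠ ≈ 82.98°
pole (1 + j2029·0.002) = 1 + j4.058 → |·| ≈ 4.1794, ∠ ≈ 76.16°
|L| = 250 · 8.1774 / (4.1794) ≈ 489.15
Gain = 20 log₁₀(489.15) ≈ 53.79 dB

53.8 dB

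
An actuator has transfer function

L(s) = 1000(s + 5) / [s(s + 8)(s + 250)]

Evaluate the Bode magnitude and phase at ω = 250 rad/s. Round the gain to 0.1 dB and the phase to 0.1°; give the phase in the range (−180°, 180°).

At s = jω = j250:
zero (s+5): 5 + j250 → |·| = √(5²+250²) = √62525 ≈ 250.05, ∠ = arctan(250/5) ≈ 88.85°
pole (s+8): 8 + j250 → |·| = √(8²+250²) = √62564 ≈ 250.13, ∠ = arctan(250/8) ≈ 88.17°
pole (s+250): 250 + j250 → |·| = √(250²+250²) = √125000 ≈ 353.55, ∠ = arctan(250/250) ≈ 45.00°
pole at origin: |s| = 250, ∠ = 90.00° (in denominator)
|L| = 1000 · 250.05 / 2.2108e+07 ≈ 0.01131
Gain = 20 log₁₀(0.01131) ≈ -38.93 dB
∠L = 88.85° − 223.17° = -134.32°

-38.9 dB, -134.3°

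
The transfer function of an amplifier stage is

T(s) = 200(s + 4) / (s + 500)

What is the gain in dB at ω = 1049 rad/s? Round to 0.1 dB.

At s = jω = j1049:
zero (s+4): 4 + j1049 → |·| = √(4²+1049²) = √1100417 ≈ 1049, ∠ = arctan(1049/4) ≈ 89.78°
pole (s+500): 500 + j1049 → |·| = √(500²+1049²) = √1350401 ≈ 1162.1, ∠ = arctan(1049/500) ≈ 64.52°
|T| = 200 · 1049 / 1162.1 ≈ 180.54
Gain = 20 log₁₀(180.54) ≈ 45.13 dB

45.1 dB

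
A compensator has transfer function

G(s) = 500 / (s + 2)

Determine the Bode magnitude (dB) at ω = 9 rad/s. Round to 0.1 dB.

At s = jω = j9:
pole (s+2): 2 + j9 → |·| = √(2²+9²) = √85 ≈ 9.2195, ∠ = arctan(9/2) ≈ 77.47°
|G| = 500 / 9.2195 ≈ 54.233
Gain = 20 log₁₀(54.233) ≈ 34.69 dB

34.7 dB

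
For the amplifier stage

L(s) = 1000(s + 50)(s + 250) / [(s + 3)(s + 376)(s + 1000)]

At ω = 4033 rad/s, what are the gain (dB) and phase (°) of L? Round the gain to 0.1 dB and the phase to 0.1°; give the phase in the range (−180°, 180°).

-12.4 dB, -75.0°

At s = jω = j4033:
zero (s+50): 50 + j4033 → |·| = √(50²+4033²) = √16267589 ≈ 4033.3, ∠ = arctan(4033/50) ≈ 89.29°
zero (s+250): 250 + j4033 → |·| = √(250²+4033²) = √16327589 ≈ 4040.7, ∠ = arctan(4033/250) ≈ 86.45°
pole (s+3): 3 + j4033 → |·| = √(3²+4033²) = √16265098 ≈ 4033, ∠ = arctan(4033/3) ≈ 89.96°
pole (s+376): 376 + j4033 → |·| = √(376²+4033²) = √16406465 ≈ 4050.5, ∠ = arctan(4033/376) ≈ 84.67°
pole (s+1000): 1000 + j4033 → |·| = √(1000²+4033²) = √17265089 ≈ 4155.1, ∠ = arctan(4033/1000) ≈ 76.07°
|L| = 1000 · 1.6297e+07 / 6.7876e+10 ≈ 0.2401
Gain = 20 log₁₀(0.2401) ≈ -12.39 dB
∠L = 175.74° − 250.70° = -74.96°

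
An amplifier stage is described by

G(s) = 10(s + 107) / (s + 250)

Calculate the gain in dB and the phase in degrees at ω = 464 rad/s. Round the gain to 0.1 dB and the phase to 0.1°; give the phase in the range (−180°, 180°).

19.1 dB, 15.3°

At s = jω = j464:
zero (s+107): 107 + j464 → |·| = √(107²+464²) = √226745 ≈ 476.18, ∠ = arctan(464/107) ≈ 77.01°
pole (s+250): 250 + j464 → |·| = √(250²+464²) = √277796 ≈ 527.06, ∠ = arctan(464/250) ≈ 61.68°
|G| = 10 · 476.18 / 527.06 ≈ 9.0346
Gain = 20 log₁₀(9.0346) ≈ 19.12 dB
∠G = 77.01° − 61.68° = 15.33°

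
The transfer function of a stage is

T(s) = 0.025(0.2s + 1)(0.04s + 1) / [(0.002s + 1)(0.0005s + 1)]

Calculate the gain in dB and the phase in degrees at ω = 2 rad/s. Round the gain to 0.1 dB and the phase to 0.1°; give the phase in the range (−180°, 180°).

-31.4 dB, 26.1°

At ω = 2 rad/s:
zero (1 + j2·0.2) = 1 + j0.4 → |·| ≈ 1.077, ∠ ≈ 21.80°
zero (1 + j2·0.04) = 1 + j0.08 → |·| ≈ 1.0032, ∠ ≈ 4.57°
pole (1 + j2·0.002) = 1 + j0.004 → |·| ≈ 1, ∠ ≈ 0.23°
pole (1 + j2·0.0005) = 1 + j0.001 → |·| ≈ 1, ∠ ≈ 0.06°
|T| = 0.025 · 1.077 · 1.0032 / (1 · 1) ≈ 0.027011
Gain = 20 log₁₀(0.027011) ≈ -31.37 dB
∠T = (21.80° + 4.57°) − (0.23° + 0.06°) = 26.08°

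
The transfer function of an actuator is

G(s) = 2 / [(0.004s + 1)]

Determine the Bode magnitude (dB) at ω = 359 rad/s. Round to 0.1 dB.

1.2 dB

At ω = 359 rad/s:
pole (1 + j359·0.004) = 1 + j1.436 → |·| ≈ 1.7499, ∠ ≈ 55.15°
|G| = 2 · 1 / (1.7499) ≈ 1.1429
Gain = 20 log₁₀(1.1429) ≈ 1.16 dB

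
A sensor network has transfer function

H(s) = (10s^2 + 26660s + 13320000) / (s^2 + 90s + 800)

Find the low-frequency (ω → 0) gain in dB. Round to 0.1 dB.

H(0) = 13320000 / 800 = 16650
20 log₁₀(16650) ≈ 84.43 dB

84.4 dB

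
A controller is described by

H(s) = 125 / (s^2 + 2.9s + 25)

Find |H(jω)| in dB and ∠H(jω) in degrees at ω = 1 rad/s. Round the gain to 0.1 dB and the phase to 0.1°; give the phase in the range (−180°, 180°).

At s = jω = j1:
quadratic: (j1)² + 2.9·j1 + 25 = 24 + j2.9 → |·| ≈ 24.175, ∠ ≈ 6.89°
|H| = 125 / 24.175 ≈ 5.1706
Gain = 20 log₁₀(5.1706) ≈ 14.27 dB
∠H = 0.00° − 6.89° = -6.89°

14.3 dB, -6.9°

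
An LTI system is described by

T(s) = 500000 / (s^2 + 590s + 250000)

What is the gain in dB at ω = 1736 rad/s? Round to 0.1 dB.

At s = jω = j1736:
quadratic: (j1736)² + 590·j1736 + 250000 = -2763696 + j1024240 → |·| ≈ 2.9474e+06, ∠ ≈ 159.67°
|T| = 500000 / 2.9474e+06 ≈ 0.16964
Gain = 20 log₁₀(0.16964) ≈ -15.41 dB

-15.4 dB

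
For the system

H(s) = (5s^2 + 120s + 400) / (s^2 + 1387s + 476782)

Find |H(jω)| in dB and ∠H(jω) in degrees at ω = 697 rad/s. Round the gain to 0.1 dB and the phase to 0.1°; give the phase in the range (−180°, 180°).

8.0 dB, 87.5°

Substitute s = j697:
Numerator: 5(j697)^2 + 120(j697) + 400 = -2428645 + j83640
Denominator: (j697)^2 + 1387(j697) + 476782 = -9027 + j966739
|N| = √(2428645² + 83640²) ≈ 2.4301e+06, ∠N ≈ 178.03°
|D| = √(9027² + 966739²) ≈ 9.6678e+05, ∠D ≈ 90.53°
|H| = 2.4301e+06 / 9.6678e+05 ≈ 2.5136
Gain = 20 log₁₀(2.5136) ≈ 8.01 dB
∠H = 178.03° − 90.53° = 87.50°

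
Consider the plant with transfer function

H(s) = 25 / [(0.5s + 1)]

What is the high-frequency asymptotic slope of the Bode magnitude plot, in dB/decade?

Each pole contributes −20 dB/decade at high frequency; each zero contributes +20 dB/decade.
Net: 0 zero(s) − 1 pole(s) → -20 dB/decade.

-20 dB/decade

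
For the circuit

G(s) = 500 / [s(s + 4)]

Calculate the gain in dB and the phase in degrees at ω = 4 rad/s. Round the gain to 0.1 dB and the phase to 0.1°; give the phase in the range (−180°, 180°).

26.9 dB, -135.0°

At s = jω = j4:
pole (s+4): 4 + j4 → |·| = √(4²+4²) = √32 ≈ 5.6569, ∠ = arctan(4/4) ≈ 45.00°
pole at origin: |s| = 4, ∠ = 90.00° (in denominator)
|G| = 500 / 22.628 ≈ 22.097
Gain = 20 log₁₀(22.097) ≈ 26.89 dB
∠G = 0.00° − 135.00° = -135.00°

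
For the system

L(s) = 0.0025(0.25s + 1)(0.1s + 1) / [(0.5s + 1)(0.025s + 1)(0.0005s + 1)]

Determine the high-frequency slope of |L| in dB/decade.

-20 dB/decade

Each pole contributes −20 dB/decade at high frequency; each zero contributes +20 dB/decade.
Net: 2 zero(s) − 3 pole(s) → -20 dB/decade.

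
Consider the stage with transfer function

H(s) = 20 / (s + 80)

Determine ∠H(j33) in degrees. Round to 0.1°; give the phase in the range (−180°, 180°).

-22.4°

At s = jω = j33:
pole (s+80): 80 + j33 → |·| = √(80²+33²) = √7489 ≈ 86.539, ∠ = arctan(33/80) ≈ 22.42°
∠H = 0.00° − 22.42° = -22.42°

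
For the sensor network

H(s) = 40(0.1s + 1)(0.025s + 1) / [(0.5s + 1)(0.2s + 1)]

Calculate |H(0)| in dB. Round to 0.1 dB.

32.0 dB

H(0) = 40 · 1 / 1 = 40
20 log₁₀(40) ≈ 32.04 dB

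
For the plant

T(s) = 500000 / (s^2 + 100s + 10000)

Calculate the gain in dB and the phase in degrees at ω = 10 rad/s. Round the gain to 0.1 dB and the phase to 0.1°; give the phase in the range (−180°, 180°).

At s = jω = j10:
quadratic: (j10)² + 100·j10 + 10000 = 9900 + j1000 → |·| ≈ 9950.4, ∠ ≈ 5.77°
|T| = 500000 / 9950.4 ≈ 50.249
Gain = 20 log₁₀(50.249) ≈ 34.02 dB
∠T = 0.00° − 5.77° = -5.77°

34.0 dB, -5.8°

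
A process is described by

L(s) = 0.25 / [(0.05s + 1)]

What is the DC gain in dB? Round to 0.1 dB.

-12.0 dB

L(0) = 0.25 · 1 / 1 = 0.25
20 log₁₀(0.25) ≈ -12.04 dB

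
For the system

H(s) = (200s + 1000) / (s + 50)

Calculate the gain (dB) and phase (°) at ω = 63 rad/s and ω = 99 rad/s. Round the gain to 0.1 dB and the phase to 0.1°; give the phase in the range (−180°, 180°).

Substitute s = j63:
Numerator: 200(j63) + 1000 = 1000 + j12600
Denominator: (j63) + 50 = 50 + j63
|N| = √(1000² + 12600²) ≈ 12640, ∠N ≈ 85.46°
|D| = √(50² + 63²) ≈ 80.43, ∠D ≈ 51.56°
|H| = 12640 / 80.43 ≈ 157.16
Gain = 20 log₁₀(157.16) ≈ 43.93 dB
∠H = 85.46° − 51.56° = 33.90°

Substitute s = j99:
Numerator: 200(j99) + 1000 = 1000 + j19800
Denominator: (j99) + 50 = 50 + j99
|N| = √(1000² + 19800²) ≈ 19825, ∠N ≈ 87.11°
|D| = √(50² + 99²) ≈ 110.91, ∠D ≈ 63.20°
|H| = 19825 / 110.91 ≈ 178.75
Gain = 20 log₁₀(178.75) ≈ 45.04 dB
∠H = 87.11° − 63.20° = 23.91°

ω = 63: 43.9 dB, 33.9°; ω = 99: 45.0 dB, 23.9°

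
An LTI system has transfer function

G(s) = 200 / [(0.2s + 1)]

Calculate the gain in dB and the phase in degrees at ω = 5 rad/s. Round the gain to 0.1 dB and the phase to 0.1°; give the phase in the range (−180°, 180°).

43.0 dB, -45.0°

At ω = 5 rad/s:
pole (1 + j5·0.2) = 1 + j1 → |·| ≈ 1.4142, ∠ ≈ 45.00°
|G| = 200 · 1 / (1.4142) ≈ 141.42
Gain = 20 log₁₀(141.42) ≈ 43.01 dB
∠G = (0°) − (45.00°) = -45.00°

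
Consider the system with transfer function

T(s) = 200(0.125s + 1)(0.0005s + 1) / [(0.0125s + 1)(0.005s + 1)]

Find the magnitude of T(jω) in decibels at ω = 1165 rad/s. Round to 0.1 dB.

At ω = 1165 rad/s:
zero (1 + j1165·0.125) = 1 + j145.625 → |·| ≈ 145.63, ∠ ≈ 89.61°
zero (1 + j1165·0.0005) = 1 + j0.5825 → |·| ≈ 1.1573, ∠ ≈ 30.22°
pole (1 + j1165·0.0125) = 1 + j14.5625 → |·| ≈ 14.597, ∠ ≈ 86.07°
pole (1 + j1165·0.005) = 1 + j5.825 → |·| ≈ 5.9102, ∠ ≈ 80.26°
|T| = 200 · 145.63 · 1.1573 / (14.597 · 5.9102) ≈ 390.72
Gain = 20 log₁₀(390.72) ≈ 51.84 dB

51.8 dB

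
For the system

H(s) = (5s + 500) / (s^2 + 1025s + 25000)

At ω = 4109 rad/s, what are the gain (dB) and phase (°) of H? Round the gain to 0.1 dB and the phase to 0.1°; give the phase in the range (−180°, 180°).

-58.5 dB, -77.4°

Substitute s = j4109:
Numerator: 5(j4109) + 500 = 500 + j20545
Denominator: (j4109)^2 + 1025(j4109) + 25000 = -16858881 + j4211725
|N| = √(500² + 20545²) ≈ 20551, ∠N ≈ 88.61°
|D| = √(16858881² + 4211725²) ≈ 1.7377e+07, ∠D ≈ 165.97°
|H| = 20551 / 1.7377e+07 ≈ 0.0011827
Gain = 20 log₁₀(0.0011827) ≈ -58.54 dB
∠H = 88.61° − 165.97° = -77.36°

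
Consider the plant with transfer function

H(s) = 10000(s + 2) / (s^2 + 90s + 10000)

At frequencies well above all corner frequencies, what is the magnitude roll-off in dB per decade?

-20 dB/decade

Each pole contributes −20 dB/decade at high frequency; each zero contributes +20 dB/decade.
Net: 1 zero(s) − 2 pole(s) → -20 dB/decade.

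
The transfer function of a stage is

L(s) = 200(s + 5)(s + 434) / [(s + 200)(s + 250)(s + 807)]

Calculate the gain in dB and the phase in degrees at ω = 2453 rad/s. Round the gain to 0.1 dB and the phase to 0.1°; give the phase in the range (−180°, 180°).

-22.2 dB, -71.5°

At s = jω = j2453:
zero (s+5): 5 + j2453 → |·| = √(5²+2453²) = √6017234 ≈ 2453, ∠ = arctan(2453/5) ≈ 89.88°
zero (s+434): 434 + j2453 → |·| = √(434²+2453²) = √6205565 ≈ 2491.1, ∠ = arctan(2453/434) ≈ 79.97°
pole (s+200): 200 + j2453 → |·| = √(200²+2453²) = √6057209 ≈ 2461.1, ∠ = arctan(2453/200) ≈ 85.34°
pole (s+250): 250 + j2453 → |·| = √(250²+2453²) = √6079709 ≈ 2465.7, ∠ = arctan(2453/250) ≈ 84.18°
pole (s+807): 807 + j2453 → |·| = √(807²+2453²) = √6668458 ≈ 2582.3, ∠ = arctan(2453/807) ≈ 71.79°
|L| = 200 · 6.1107e+06 / 1.567e+10 ≈ 0.077992
Gain = 20 log₁₀(0.077992) ≈ -22.16 dB
∠L = 169.85° − 241.31° = -71.46°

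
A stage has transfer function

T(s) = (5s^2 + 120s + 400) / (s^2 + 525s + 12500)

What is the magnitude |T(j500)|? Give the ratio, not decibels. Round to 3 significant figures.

Substitute s = j500:
Numerator: 5(j500)^2 + 120(j500) + 400 = -1249600 + j60000
Denominator: (j500)^2 + 525(j500) + 12500 = -237500 + j262500
|N| = √(1249600² + 60000²) ≈ 1.251e+06, ∠N ≈ 177.25°
|D| = √(237500² + 262500²) ≈ 3.54e+05, ∠D ≈ 132.14°
|T| = 1.251e+06 / 3.54e+05 ≈ 3.5339

3.53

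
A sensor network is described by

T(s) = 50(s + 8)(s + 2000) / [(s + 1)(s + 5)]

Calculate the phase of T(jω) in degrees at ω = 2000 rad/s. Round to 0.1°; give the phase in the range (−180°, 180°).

At s = jω = j2000:
zero (s+8): 8 + j2000 → |·| = √(8²+2000²) = √4000064 ≈ 2000, ∠ = arctan(2000/8) ≈ 89.77°
zero (s+2000): 2000 + j2000 → |·| = √(2000²+2000²) = √8000000 ≈ 2828.4, ∠ = arctan(2000/2000) ≈ 45.00°
pole (s+1): 1 + j2000 → |·| = √(1²+2000²) = √4000001 ≈ 2000, ∠ = arctan(2000/1) ≈ 89.97°
pole (s+5): 5 + j2000 → |·| = √(5²+2000²) = √4000025 ≈ 2000, ∠ = arctan(2000/5) ≈ 89.86°
∠T = 134.77° − 179.83° = -45.06°

-45.1°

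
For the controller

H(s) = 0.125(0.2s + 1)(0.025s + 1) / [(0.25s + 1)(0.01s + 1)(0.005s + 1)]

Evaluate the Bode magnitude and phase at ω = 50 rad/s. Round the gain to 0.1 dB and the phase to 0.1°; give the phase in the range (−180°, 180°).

At ω = 50 rad/s:
zero (1 + j50·0.2) = 1 + j10 → |·| ≈ 10.05, ∠ ≈ 84.29°
zero (1 + j50·0.025) = 1 + j1.25 → |·| ≈ 1.6008, ∠ ≈ 51.34°
pole (1 + j50·0.25) = 1 + j12.5 → |·| ≈ 12.54, ∠ ≈ 85.43°
pole (1 + j50·0.01) = 1 + j0.5 → |·| ≈ 1.118, ∠ ≈ 26.57°
pole (1 + j50·0.005) = 1 + j0.25 → |·| ≈ 1.0308, ∠ ≈ 14.04°
|H| = 0.125 · 10.05 · 1.6008 / (12.54 · 1.118 · 1.0308) ≈ 0.13916
Gain = 20 log₁₀(0.13916) ≈ -17.13 dB
∠H = (84.29° + 51.34°) − (85.43° + 26.57° + 14.04°) = 9.59°

-17.1 dB, 9.6°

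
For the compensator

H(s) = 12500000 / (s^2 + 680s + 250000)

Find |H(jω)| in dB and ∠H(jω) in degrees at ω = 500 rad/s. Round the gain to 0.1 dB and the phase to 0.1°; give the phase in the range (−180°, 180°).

At s = jω = j500:
quadratic: (j500)² + 680·j500 + 250000 = 0 + j340000 → |·| ≈ 3.4e+05, ∠ ≈ 90.00°
|H| = 12500000 / 3.4e+05 ≈ 36.765
Gain = 20 log₁₀(36.765) ≈ 31.31 dB
∠H = 0.00° − 90.00° = -90.00°

31.3 dB, -90.0°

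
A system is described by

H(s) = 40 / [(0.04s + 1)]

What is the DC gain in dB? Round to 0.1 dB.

H(0) = 40 · 1 / 1 = 40
20 log₁₀(40) ≈ 32.04 dB

32.0 dB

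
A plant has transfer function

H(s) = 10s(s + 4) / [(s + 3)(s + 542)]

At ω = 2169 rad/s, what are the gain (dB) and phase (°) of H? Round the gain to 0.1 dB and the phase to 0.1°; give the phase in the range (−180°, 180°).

19.7 dB, 14.0°

At s = jω = j2169:
zero (s+4): 4 + j2169 → |·| = √(4²+2169²) = √4704577 ≈ 2169, ∠ = arctan(2169/4) ≈ 89.89°
zero at origin: s = j2169 → |·| = 2169, ∠ = 90.00°
pole (s+3): 3 + j2169 → |·| = √(3²+2169²) = √4704570 ≈ 2169, ∠ = arctan(2169/3) ≈ 89.92°
pole (s+542): 542 + j2169 → |·| = √(542²+2169²) = √4998325 ≈ 2235.7, ∠ = arctan(2169/542) ≈ 75.97°
|H| = 10 · 4.7046e+06 / 4.8492e+06 ≈ 9.7018
Gain = 20 log₁₀(9.7018) ≈ 19.74 dB
∠H = 179.89° − 165.89° = 14.00°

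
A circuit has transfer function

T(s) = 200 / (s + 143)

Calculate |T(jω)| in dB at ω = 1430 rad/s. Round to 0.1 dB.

-17.1 dB

At s = jω = j1430:
pole (s+143): 143 + j1430 → |·| = √(143²+1430²) = √2065349 ≈ 1437.1, ∠ = arctan(1430/143) ≈ 84.29°
|T| = 200 / 1437.1 ≈ 0.13917
Gain = 20 log₁₀(0.13917) ≈ -17.13 dB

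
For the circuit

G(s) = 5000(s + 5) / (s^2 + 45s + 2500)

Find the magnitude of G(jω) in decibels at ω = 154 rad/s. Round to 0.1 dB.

At s = jω = j154:
zero (s+5): 5 + j154 → |·| = √(5²+154²) = √23741 ≈ 154.08, ∠ = arctan(154/5) ≈ 88.14°
quadratic: (j154)² + 45·j154 + 2500 = -21216 + j6930 → |·| ≈ 22319, ∠ ≈ 161.91°
|G| = 5000 · 154.08 / 22319 ≈ 34.518
Gain = 20 log₁₀(34.518) ≈ 30.76 dB

30.8 dB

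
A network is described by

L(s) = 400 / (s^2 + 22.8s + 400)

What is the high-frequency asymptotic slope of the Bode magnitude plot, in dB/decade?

-40 dB/decade

Each pole contributes −20 dB/decade at high frequency; each zero contributes +20 dB/decade.
Net: 0 zero(s) − 2 pole(s) → -40 dB/decade.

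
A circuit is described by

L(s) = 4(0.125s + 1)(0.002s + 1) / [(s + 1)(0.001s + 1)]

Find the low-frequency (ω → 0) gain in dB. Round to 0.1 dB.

L(0) = 4 · 1 / 1 = 4
20 log₁₀(4) ≈ 12.04 dB

12.0 dB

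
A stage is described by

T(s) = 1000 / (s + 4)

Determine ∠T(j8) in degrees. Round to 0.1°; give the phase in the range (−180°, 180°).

At s = jω = j8:
pole (s+4): 4 + j8 → |·| = √(4²+8²) = √80 ≈ 8.9443, ∠ = arctan(8/4) ≈ 63.43°
∠T = 0.00° − 63.43° = -63.43°

-63.4°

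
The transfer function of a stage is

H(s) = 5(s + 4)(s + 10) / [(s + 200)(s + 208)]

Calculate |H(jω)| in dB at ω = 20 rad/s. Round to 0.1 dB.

At s = jω = j20:
zero (s+4): 4 + j20 → |·| = √(4²+20²) = √416 ≈ 20.396, ∠ = arctan(20/4) ≈ 78.69°
zero (s+10): 10 + j20 → |·| = √(10²+20²) = √500 ≈ 22.361, ∠ = arctan(20/10) ≈ 63.43°
pole (s+200): 200 + j20 → |·| = √(200²+20²) = √40400 ≈ 201, ∠ = arctan(20/200) ≈ 5.71°
pole (s+208): 208 + j20 → |·| = √(208²+20²) = √43664 ≈ 208.96, ∠ = arctan(20/208) ≈ 5.49°
|H| = 5 · 456.07 / 42001 ≈ 0.054293
Gain = 20 log₁₀(0.054293) ≈ -25.31 dB

-25.3 dB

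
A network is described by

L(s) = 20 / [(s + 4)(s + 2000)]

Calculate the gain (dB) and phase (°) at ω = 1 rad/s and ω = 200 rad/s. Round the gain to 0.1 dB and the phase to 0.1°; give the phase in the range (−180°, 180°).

ω = 1: -52.3 dB, -14.1°; ω = 200: -86.1 dB, -94.6°

At s = jω = j1:
pole (s+4): 4 + j1 → |·| = √(4²+1²) = √17 ≈ 4.1231, ∠ = arctan(1/4) ≈ 14.04°
pole (s+2000): 2000 + j1 → |·| = √(2000²+1²) = √4000001 ≈ 2000, ∠ = arctan(1/2000) ≈ 0.03°
|L| = 20 / 8246.2 ≈ 0.0024254
Gain = 20 log₁₀(0.0024254) ≈ -52.30 dB
∠L = 0.00° − 14.07° = -14.07°

At s = jω = j200:
pole (s+4): 4 + j200 → |·| = √(4²+200²) = √40016 ≈ 200.04, ∠ = arctan(200/4) ≈ 88.85°
pole (s+2000): 2000 + j200 → |·| = √(2000²+200²) = √4040000 ≈ 2010, ∠ = arctan(200/2000) ≈ 5.71°
|L| = 20 / 4.0208e+05 ≈ 4.9741e-05
Gain = 20 log₁₀(4.9741e-05) ≈ -86.07 dB
∠L = 0.00° − 94.56° = -94.56°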